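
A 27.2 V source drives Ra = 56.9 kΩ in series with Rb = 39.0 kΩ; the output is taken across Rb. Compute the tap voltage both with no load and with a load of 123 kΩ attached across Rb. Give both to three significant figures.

Unloaded: 11.1 V; loaded: 9.31 V

Open-circuit: V = 27.2 × 39.0/(56.9 + 39.0) = 11.1 V.
With the load, Rb becomes Rb‖R_L = 29.61 kΩ, so V = 27.2 × 29.61/86.51 = 9.31 V.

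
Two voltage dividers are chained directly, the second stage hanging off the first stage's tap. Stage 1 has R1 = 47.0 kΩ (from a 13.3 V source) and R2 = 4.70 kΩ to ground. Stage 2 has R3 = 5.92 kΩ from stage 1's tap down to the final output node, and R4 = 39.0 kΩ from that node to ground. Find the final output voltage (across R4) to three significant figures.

Stage 2 presents R3+R4 = 44.92 kΩ as a load on stage 1's tap.
Stage 1's lower leg becomes R2‖(R3+R4) = 4.255 kΩ, so V_mid = 13.3 × 4.255/51.25 = 1.104 V.
Stage 2 is itself unloaded: V_out = V_mid × R4/(R3+R4) = 1.104 × 39.0/44.92 = 0.959 V.

V_out ≈ 0.959 V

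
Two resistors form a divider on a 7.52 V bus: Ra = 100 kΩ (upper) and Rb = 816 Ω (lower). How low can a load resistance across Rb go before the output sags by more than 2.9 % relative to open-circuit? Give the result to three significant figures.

R_L(min) ≈ 27.1 kΩ

Output resistance R_th = Ra‖Rb = (100000 × 816)/100800 = 809.4 Ω.
The fractional drop is R_th/(R_th + R_L); requiring this ≤ 0.0290 gives R_L ≥ R_th(1/0.0290 − 1) = 809.4 × 33.48 = 27.1 kΩ.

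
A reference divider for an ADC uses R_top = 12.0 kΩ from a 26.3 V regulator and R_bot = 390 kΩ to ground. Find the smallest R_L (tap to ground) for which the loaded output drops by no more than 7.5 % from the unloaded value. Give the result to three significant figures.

R_L(min) ≈ 144 kΩ

Output resistance R_th = R_top‖R_bot = (12.0 × 390)/402.0 = 11.64 kΩ.
The fractional drop is R_th/(R_th + R_L); requiring this ≤ 0.0750 gives R_L ≥ R_th(1/0.0750 − 1) = 11.64 × 12.33 = 144 kΩ.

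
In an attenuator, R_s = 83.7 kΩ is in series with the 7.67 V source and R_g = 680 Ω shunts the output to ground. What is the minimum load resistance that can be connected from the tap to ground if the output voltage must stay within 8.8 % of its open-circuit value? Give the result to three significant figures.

R_L(min) ≈ 6.99 kΩ

Output resistance R_th = R_s‖R_g = (83700 × 680)/84380 = 674.5 Ω.
The fractional drop is R_th/(R_th + R_L); requiring this ≤ 0.0880 gives R_L ≥ R_th(1/0.0880 − 1) = 674.5 × 10.36 = 6.99 kΩ.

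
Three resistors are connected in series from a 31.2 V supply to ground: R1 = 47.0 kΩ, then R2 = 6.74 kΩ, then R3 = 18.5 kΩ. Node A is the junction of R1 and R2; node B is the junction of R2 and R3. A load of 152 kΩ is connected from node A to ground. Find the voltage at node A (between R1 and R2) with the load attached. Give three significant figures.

V ≈ 9.84 V

Below node A the series string R2+R3 = 25.24 kΩ sits in parallel with the 152 kΩ load: 21.65 kΩ.
V_A = 31.2 × 21.65/(47.0 + 21.65) = 9.84 V.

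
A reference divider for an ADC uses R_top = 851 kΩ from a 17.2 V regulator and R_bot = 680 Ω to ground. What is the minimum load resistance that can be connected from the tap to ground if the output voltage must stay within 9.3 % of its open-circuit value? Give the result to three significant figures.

R_L(min) ≈ 6.63 kΩ

Output resistance R_th = R_top‖R_bot = (851000 × 680)/851700 = 679.5 Ω.
The fractional drop is R_th/(R_th + R_L); requiring this ≤ 0.0930 gives R_L ≥ R_th(1/0.0930 − 1) = 679.5 × 9.753 = 6.63 kΩ.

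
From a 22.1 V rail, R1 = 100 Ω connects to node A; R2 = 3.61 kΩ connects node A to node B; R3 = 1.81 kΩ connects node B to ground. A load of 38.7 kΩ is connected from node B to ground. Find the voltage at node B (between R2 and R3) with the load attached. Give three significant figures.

V ≈ 7.03 V

At node B, R3 is in parallel with the load: R3‖R_L = 1729 Ω.
Below node A the resistance is R2 + (R3‖R_L) = 5339 Ω, so V_A = 22.1 × 5339/5439 = 21.69 V.
Then V_B = V_A × (R3‖R_L)/(R2 + R3‖R_L) = 21.69 × 1729/5339 = 7.03 V.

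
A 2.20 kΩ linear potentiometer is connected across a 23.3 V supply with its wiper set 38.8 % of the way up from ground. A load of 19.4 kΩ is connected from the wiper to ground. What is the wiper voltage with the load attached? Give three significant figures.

The wiper splits the pot into (1−α)R = 1346 Ω above and αR = 853.6 Ω below.
Lower section ‖ load = 817.6 Ω.
V_wiper = 23.3 × 817.6/(1346 + 817.6) = 8.80 V.

V ≈ 8.80 V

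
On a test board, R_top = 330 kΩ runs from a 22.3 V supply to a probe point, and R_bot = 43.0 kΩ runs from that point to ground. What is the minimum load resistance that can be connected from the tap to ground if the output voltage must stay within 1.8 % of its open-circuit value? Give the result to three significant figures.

R_L(min) ≈ 2.08 MΩ

Output resistance R_th = R_top‖R_bot = (330 × 43.0)/373.0 = 38.04 kΩ.
The fractional drop is R_th/(R_th + R_L); requiring this ≤ 0.0180 gives R_L ≥ R_th(1/0.0180 − 1) = 38.04 × 54.56 = 2.08 MΩ.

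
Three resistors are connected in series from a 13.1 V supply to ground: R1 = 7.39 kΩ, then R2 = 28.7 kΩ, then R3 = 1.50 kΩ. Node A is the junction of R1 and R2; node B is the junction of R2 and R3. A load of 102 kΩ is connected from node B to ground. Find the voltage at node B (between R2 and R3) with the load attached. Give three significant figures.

V ≈ 0.515 V

At node B, R3 is in parallel with the load: R3‖R_L = 1.478 kΩ.
Below node A the resistance is R2 + (R3‖R_L) = 30.18 kΩ, so V_A = 13.1 × 30.18/37.57 = 10.52 V.
Then V_B = V_A × (R3‖R_L)/(R2 + R3‖R_L) = 10.52 × 1.478/30.18 = 0.515 V.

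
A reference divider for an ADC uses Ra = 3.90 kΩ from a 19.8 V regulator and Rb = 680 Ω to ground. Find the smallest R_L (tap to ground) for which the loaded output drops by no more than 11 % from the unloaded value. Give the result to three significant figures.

R_L(min) ≈ 4.68 kΩ

Output resistance R_th = Ra‖Rb = (3900 × 680)/4580 = 579.0 Ω.
The fractional drop is R_th/(R_th + R_L); requiring this ≤ 0.110 gives R_L ≥ R_th(1/0.110 − 1) = 579.0 × 8.091 = 4.68 kΩ.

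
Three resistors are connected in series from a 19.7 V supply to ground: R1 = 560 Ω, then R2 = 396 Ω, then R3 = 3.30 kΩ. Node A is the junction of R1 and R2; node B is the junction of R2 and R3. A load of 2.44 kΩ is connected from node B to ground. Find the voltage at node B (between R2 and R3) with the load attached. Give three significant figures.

At node B, R3 is in parallel with the load: R3‖R_L = 1403 Ω.
Below node A the resistance is R2 + (R3‖R_L) = 1799 Ω, so V_A = 19.7 × 1799/2359 = 15.02 V.
Then V_B = V_A × (R3‖R_L)/(R2 + R3‖R_L) = 15.02 × 1403/1799 = 11.7 V.

V ≈ 11.7 V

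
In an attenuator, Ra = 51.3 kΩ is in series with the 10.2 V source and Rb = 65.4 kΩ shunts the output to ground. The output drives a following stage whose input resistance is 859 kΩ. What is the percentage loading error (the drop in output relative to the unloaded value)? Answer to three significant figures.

The divider's output (Thévenin) resistance is Ra‖Rb = 28.75 kΩ.
Fractional drop under load = R_th/(R_th + R_L) = 28.75 / (28.75 + 859) = 0.03238.
So the output falls by 3.24 %.

3.24 %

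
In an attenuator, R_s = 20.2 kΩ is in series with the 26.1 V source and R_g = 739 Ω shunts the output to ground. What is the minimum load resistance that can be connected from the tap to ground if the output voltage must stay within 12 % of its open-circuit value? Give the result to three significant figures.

Output resistance R_th = R_s‖R_g = (20200 × 739)/20940 = 712.9 Ω.
The fractional drop is R_th/(R_th + R_L); requiring this ≤ 0.120 gives R_L ≥ R_th(1/0.120 − 1) = 712.9 × 7.333 = 5.23 kΩ.

R_L(min) ≈ 5.23 kΩ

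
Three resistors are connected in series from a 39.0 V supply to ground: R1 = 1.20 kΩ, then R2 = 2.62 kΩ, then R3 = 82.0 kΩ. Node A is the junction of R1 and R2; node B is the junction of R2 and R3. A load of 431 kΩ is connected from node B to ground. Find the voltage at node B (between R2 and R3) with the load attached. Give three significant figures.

V ≈ 37.0 V

At node B, R3 is in parallel with the load: R3‖R_L = 68.89 kΩ.
Below node A the resistance is R2 + (R3‖R_L) = 71.51 kΩ, so V_A = 39.0 × 71.51/72.71 = 38.36 V.
Then V_B = V_A × (R3‖R_L)/(R2 + R3‖R_L) = 38.36 × 68.89/71.51 = 37.0 V.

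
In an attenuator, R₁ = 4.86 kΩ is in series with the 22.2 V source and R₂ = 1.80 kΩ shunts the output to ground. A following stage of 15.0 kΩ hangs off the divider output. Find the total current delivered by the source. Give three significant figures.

I ≈ 3.43 mA

R₂‖R_L = 1.607 kΩ, so the source sees R₁ + R₂‖R_L = 6.467 kΩ.
I = 22.2 V / 6.467 kΩ = 3.43 mA.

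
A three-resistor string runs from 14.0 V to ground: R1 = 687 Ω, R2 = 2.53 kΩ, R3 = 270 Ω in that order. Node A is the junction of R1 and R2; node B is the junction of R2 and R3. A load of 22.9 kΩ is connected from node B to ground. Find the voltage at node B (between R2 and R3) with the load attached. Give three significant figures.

V ≈ 1.07 V

At node B, R3 is in parallel with the load: R3‖R_L = 266.9 Ω.
Below node A the resistance is R2 + (R3‖R_L) = 2797 Ω, so V_A = 14.0 × 2797/3484 = 11.24 V.
Then V_B = V_A × (R3‖R_L)/(R2 + R3‖R_L) = 11.24 × 266.9/2797 = 1.07 V.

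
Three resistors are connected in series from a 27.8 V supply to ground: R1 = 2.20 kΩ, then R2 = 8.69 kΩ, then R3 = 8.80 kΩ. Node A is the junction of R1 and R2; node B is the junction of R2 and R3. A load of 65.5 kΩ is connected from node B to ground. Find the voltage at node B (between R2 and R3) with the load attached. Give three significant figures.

V ≈ 11.6 V

At node B, R3 is in parallel with the load: R3‖R_L = 7.758 kΩ.
Below node A the resistance is R2 + (R3‖R_L) = 16.45 kΩ, so V_A = 27.8 × 16.45/18.65 = 24.52 V.
Then V_B = V_A × (R3‖R_L)/(R2 + R3‖R_L) = 24.52 × 7.758/16.45 = 11.6 V.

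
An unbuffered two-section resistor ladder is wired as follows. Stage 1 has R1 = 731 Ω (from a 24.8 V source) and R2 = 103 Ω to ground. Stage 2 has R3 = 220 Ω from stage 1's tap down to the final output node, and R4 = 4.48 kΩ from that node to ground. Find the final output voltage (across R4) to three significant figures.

V_out ≈ 2.86 V

Stage 2 presents R3+R4 = 4700 Ω as a load on stage 1's tap.
Stage 1's lower leg becomes R2‖(R3+R4) = 100.8 Ω, so V_mid = 24.8 × 100.8/831.8 = 3.005 V.
Stage 2 is itself unloaded: V_out = V_mid × R4/(R3+R4) = 3.005 × 4480/4700 = 2.86 V.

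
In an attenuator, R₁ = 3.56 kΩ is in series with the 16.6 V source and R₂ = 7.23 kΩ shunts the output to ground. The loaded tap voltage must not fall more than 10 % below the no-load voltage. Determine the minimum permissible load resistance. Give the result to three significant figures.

Output resistance R_th = R₁‖R₂ = (3.56 × 7.23)/10.79 = 2.385 kΩ.
The fractional drop is R_th/(R_th + R_L); requiring this ≤ 0.100 gives R_L ≥ R_th(1/0.100 − 1) = 2.385 × 9.000 = 21.5 kΩ.

R_L(min) ≈ 21.5 kΩ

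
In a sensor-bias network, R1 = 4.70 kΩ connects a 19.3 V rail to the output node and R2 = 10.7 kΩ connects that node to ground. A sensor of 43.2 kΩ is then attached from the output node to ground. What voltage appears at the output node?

The load sits in parallel with R2: R2‖R_L = (10.7 × 43.2) / (10.7 + 43.2) = 8.576 kΩ.
V_out = 19.3 × 8.576 / (4.70 + 8.576) = 19.3 × 8.576/13.28 = 12.5 V.

V_out ≈ 12.5 V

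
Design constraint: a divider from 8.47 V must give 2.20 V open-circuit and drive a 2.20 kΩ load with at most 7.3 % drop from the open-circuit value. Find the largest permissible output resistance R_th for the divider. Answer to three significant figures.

Loading drop = R_th/(R_th + R_L) ≤ 0.0730, so R_th ≤ R_L · ε/(1−ε) = 2.20 kΩ × 0.0730/0.9270 = 173 Ω.
(Any R1, R2 with R2/(R1+R2) = 0.260 and R1‖R2 ≤ 173 Ω will meet the spec.)

R_th ≤ 173 Ω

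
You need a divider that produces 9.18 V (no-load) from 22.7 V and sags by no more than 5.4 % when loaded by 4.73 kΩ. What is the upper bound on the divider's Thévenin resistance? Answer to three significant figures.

R_th ≤ 270 Ω

Loading drop = R_th/(R_th + R_L) ≤ 0.0540, so R_th ≤ R_L · ε/(1−ε) = 4.73 kΩ × 0.0540/0.9460 = 270 Ω.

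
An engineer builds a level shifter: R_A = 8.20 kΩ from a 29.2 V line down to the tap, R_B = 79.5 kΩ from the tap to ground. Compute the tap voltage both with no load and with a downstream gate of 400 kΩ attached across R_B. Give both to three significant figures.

Unloaded: 26.5 V; loaded: 26.0 V

Open-circuit: V = 29.2 × 79.5/(8.20 + 79.5) = 26.5 V.
With the load, R_B becomes R_B‖R_L = 66.32 kΩ, so V = 29.2 × 66.32/74.52 = 26.0 V.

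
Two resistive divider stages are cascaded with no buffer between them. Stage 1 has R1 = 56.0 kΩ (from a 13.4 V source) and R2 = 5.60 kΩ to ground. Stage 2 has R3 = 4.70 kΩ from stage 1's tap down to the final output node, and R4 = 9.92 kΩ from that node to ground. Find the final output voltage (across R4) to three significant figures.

V_out ≈ 0.613 V

Stage 2 presents R3+R4 = 14.62 kΩ as a load on stage 1's tap.
Stage 1's lower leg becomes R2‖(R3+R4) = 4.049 kΩ, so V_mid = 13.4 × 4.049/60.05 = 0.9036 V.
Stage 2 is itself unloaded: V_out = V_mid × R4/(R3+R4) = 0.9036 × 9.92/14.62 = 0.613 V.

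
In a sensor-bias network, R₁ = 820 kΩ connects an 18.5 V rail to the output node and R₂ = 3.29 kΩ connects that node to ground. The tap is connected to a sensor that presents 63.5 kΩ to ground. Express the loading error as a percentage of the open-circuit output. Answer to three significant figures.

4.91 %

The divider's output (Thévenin) resistance is R₁‖R₂ = 3.277 kΩ.
Fractional drop under load = R_th/(R_th + R_L) = 3.277 / (3.277 + 63.5) = 0.04907.
So the output falls by 4.91 %.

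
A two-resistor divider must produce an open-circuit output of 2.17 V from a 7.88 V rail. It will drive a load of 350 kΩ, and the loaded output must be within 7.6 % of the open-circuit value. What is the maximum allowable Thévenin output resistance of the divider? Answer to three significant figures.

Loading drop = R_th/(R_th + R_L) ≤ 0.0760, so R_th ≤ R_L · ε/(1−ε) = 350 kΩ × 0.0760/0.9240 = 28.8 kΩ.
(Any R1, R2 with R2/(R1+R2) = 0.275 and R1‖R2 ≤ 28.8 kΩ will meet the spec.)

R_th ≤ 28.8 kΩ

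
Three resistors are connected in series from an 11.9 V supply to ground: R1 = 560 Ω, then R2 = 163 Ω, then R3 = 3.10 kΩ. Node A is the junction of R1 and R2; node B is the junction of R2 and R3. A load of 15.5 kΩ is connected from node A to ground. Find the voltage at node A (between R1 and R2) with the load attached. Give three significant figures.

Below node A the series string R2+R3 = 3263 Ω sits in parallel with the 15500 Ω load: 2696 Ω.
V_A = 11.9 × 2696/(560 + 2696) = 9.85 V.

V ≈ 9.85 V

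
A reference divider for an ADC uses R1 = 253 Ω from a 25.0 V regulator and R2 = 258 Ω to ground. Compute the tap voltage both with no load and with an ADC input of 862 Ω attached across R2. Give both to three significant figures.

Unloaded: 12.6 V; loaded: 11.0 V

Open-circuit: V = 25.0 × 258/(253 + 258) = 12.6 V.
With the load, R2 becomes R2‖R_L = 198.6 Ω, so V = 25.0 × 198.6/451.6 = 11.0 V.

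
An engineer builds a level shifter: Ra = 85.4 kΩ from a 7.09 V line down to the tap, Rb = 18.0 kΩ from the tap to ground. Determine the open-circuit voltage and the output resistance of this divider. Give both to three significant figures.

V_th is the open-circuit tap voltage: 7.09 × 18.0/(85.4 + 18.0) = 1.23 V.
With the supply zeroed, Ra and Rb appear in parallel from the tap: R_th = Ra‖Rb = (85.4 × 18.0)/103.4 = 14.9 kΩ.

V_th = 1.23 V, R_th = 14.9 kΩ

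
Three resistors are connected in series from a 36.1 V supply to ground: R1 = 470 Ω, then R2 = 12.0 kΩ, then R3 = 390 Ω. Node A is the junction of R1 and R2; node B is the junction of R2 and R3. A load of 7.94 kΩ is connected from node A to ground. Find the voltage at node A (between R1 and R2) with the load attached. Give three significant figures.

V ≈ 32.9 V

Below node A the series string R2+R3 = 12390 Ω sits in parallel with the 7940 Ω load: 4839 Ω.
V_A = 36.1 × 4839/(470 + 4839) = 32.9 V.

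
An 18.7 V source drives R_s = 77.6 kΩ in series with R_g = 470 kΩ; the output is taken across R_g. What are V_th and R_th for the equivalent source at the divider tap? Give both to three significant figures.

V_th = 16.1 V, R_th = 66.6 kΩ

V_th is the open-circuit tap voltage: 18.7 × 470/(77.6 + 470) = 16.1 V.
With the supply zeroed, R_s and R_g appear in parallel from the tap: R_th = R_s‖R_g = (77.6 × 470)/547.6 = 66.6 kΩ.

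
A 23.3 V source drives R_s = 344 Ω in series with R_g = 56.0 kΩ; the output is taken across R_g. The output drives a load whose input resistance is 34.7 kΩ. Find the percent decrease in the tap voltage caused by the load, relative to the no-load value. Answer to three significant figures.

The divider's output (Thévenin) resistance is R_s‖R_g = 341.9 Ω.
Fractional drop under load = R_th/(R_th + R_L) = 341.9 / (341.9 + 34700) = 0.009757.
So the output falls by 0.976 %.

0.976 %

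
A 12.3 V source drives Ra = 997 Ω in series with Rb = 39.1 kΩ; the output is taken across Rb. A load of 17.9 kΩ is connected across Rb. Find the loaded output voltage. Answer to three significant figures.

V_out ≈ 11.4 V

The load sits in parallel with Rb: Rb‖R_L = (39100 × 17900) / (39100 + 17900) = 12280 Ω.
V_out = 12.3 × 12280 / (997 + 12280) = 12.3 × 12280/13280 = 11.4 V.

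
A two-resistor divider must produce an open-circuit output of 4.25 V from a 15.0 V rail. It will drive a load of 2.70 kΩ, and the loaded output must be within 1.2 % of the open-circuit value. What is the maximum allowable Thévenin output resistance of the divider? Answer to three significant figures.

R_th ≤ 32.8 Ω

Loading drop = R_th/(R_th + R_L) ≤ 0.0120, so R_th ≤ R_L · ε/(1−ε) = 2.70 kΩ × 0.0120/0.9880 = 32.8 Ω.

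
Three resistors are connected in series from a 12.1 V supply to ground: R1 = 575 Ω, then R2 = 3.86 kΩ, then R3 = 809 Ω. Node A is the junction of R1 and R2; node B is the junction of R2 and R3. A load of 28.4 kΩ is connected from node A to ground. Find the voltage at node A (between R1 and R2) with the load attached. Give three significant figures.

Below node A the series string R2+R3 = 4669 Ω sits in parallel with the 28400 Ω load: 4010 Ω.
V_A = 12.1 × 4010/(575 + 4010) = 10.6 V.

V ≈ 10.6 V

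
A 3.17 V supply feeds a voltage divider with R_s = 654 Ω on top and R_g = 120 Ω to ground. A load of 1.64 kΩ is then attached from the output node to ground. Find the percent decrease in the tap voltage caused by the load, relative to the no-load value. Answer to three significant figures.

The divider's output (Thévenin) resistance is R_s‖R_g = 101.4 Ω.
Fractional drop under load = R_th/(R_th + R_L) = 101.4 / (101.4 + 1640) = 0.05823.
So the output falls by 5.82 %.

5.82 %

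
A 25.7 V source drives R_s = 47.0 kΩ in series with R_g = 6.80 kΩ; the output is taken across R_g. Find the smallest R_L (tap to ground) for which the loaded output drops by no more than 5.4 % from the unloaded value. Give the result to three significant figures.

Output resistance R_th = R_s‖R_g = (47.0 × 6.80)/53.80 = 5.941 kΩ.
The fractional drop is R_th/(R_th + R_L); requiring this ≤ 0.0540 gives R_L ≥ R_th(1/0.0540 − 1) = 5.941 × 17.52 = 104 kΩ.

R_L(min) ≈ 104 kΩ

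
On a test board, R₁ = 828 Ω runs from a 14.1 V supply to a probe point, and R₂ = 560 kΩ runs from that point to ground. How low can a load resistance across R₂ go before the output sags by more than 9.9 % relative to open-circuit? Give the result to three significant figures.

Output resistance R_th = R₁‖R₂ = (828 × 560000)/560800 = 826.8 Ω.
The fractional drop is R_th/(R_th + R_L); requiring this ≤ 0.0990 gives R_L ≥ R_th(1/0.0990 − 1) = 826.8 × 9.101 = 7.52 kΩ.

R_L(min) ≈ 7.52 kΩ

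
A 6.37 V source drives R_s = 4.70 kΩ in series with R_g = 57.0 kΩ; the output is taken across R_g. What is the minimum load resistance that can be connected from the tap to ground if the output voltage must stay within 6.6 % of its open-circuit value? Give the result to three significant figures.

Output resistance R_th = R_s‖R_g = (4.70 × 57.0)/61.70 = 4.342 kΩ.
The fractional drop is R_th/(R_th + R_L); requiring this ≤ 0.0660 gives R_L ≥ R_th(1/0.0660 − 1) = 4.342 × 14.15 = 61.4 kΩ.

R_L(min) ≈ 61.4 kΩ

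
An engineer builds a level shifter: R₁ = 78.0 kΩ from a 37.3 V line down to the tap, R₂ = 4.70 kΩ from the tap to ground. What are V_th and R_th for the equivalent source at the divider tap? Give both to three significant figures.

V_th is the open-circuit tap voltage: 37.3 × 4.70/(78.0 + 4.70) = 2.12 V.
With the supply zeroed, R₁ and R₂ appear in parallel from the tap: R_th = R₁‖R₂ = (78.0 × 4.70)/82.70 = 4.43 kΩ.

V_th = 2.12 V, R_th = 4.43 kΩ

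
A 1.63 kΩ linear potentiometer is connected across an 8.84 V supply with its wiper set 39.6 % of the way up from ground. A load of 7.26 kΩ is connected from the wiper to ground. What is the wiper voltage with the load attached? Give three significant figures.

The wiper splits the pot into (1−α)R = 984.5 Ω above and αR = 645.5 Ω below.
Lower section ‖ load = 592.8 Ω.
V_wiper = 8.84 × 592.8/(984.5 + 592.8) = 3.32 V.

V ≈ 3.32 V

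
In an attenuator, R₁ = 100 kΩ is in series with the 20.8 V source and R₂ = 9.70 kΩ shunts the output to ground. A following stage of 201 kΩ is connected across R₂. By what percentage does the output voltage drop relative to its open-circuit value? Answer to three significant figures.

The divider's output (Thévenin) resistance is R₁‖R₂ = 8.842 kΩ.
Fractional drop under load = R_th/(R_th + R_L) = 8.842 / (8.842 + 201) = 0.04214.
So the output falls by 4.21 %.

4.21 %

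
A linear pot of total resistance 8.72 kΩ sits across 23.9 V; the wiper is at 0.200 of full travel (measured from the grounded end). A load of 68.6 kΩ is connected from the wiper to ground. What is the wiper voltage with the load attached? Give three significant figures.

V ≈ 4.68 V

The wiper splits the pot into (1−α)R = 6.976 kΩ above and αR = 1.744 kΩ below.
Lower section ‖ load = 1.701 kΩ.
V_wiper = 23.9 × 1.701/(6.976 + 1.701) = 4.68 V.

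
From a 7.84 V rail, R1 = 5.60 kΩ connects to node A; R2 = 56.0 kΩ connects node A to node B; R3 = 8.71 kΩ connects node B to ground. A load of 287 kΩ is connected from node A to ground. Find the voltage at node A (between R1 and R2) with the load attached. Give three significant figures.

V ≈ 7.09 V

Below node A the series string R2+R3 = 64.71 kΩ sits in parallel with the 287 kΩ load: 52.80 kΩ.
V_A = 7.84 × 52.80/(5.60 + 52.80) = 7.09 V.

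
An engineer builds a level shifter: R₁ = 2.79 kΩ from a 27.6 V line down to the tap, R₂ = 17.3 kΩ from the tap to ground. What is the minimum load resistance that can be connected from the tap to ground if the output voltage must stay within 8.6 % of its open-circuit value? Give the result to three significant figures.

Output resistance R_th = R₁‖R₂ = (2.79 × 17.3)/20.09 = 2.403 kΩ.
The fractional drop is R_th/(R_th + R_L); requiring this ≤ 0.0860 gives R_L ≥ R_th(1/0.0860 − 1) = 2.403 × 10.63 = 25.5 kΩ.

R_L(min) ≈ 25.5 kΩ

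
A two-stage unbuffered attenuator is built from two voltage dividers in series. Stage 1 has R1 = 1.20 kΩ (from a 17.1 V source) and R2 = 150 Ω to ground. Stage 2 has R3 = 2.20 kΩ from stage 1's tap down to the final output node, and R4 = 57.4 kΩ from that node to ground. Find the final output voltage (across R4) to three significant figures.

V_out ≈ 1.83 V

Stage 2 presents R3+R4 = 59600 Ω as a load on stage 1's tap.
Stage 1's lower leg becomes R2‖(R3+R4) = 149.6 Ω, so V_mid = 17.1 × 149.6/1350 = 1.896 V.
Stage 2 is itself unloaded: V_out = V_mid × R4/(R3+R4) = 1.896 × 57400/59600 = 1.83 V.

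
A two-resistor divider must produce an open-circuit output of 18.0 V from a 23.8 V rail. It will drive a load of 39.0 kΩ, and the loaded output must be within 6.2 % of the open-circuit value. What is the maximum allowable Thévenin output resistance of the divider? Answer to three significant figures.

Loading drop = R_th/(R_th + R_L) ≤ 0.0620, so R_th ≤ R_L · ε/(1−ε) = 39.0 kΩ × 0.0620/0.9380 = 2.58 kΩ.

R_th ≤ 2.58 kΩ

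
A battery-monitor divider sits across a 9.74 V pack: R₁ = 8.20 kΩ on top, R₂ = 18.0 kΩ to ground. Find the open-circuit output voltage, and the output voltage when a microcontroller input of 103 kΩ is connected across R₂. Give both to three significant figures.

Unloaded: 6.69 V; loaded: 6.34 V

Open-circuit: V = 9.74 × 18.0/(8.20 + 18.0) = 6.69 V.
With the load, R₂ becomes R₂‖R_L = 15.32 kΩ, so V = 9.74 × 15.32/23.52 = 6.34 V.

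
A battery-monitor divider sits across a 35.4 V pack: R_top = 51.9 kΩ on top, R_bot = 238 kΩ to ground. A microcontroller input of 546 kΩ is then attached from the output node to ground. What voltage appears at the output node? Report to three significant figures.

V_out ≈ 27.0 V

The load sits in parallel with R_bot: R_bot‖R_L = (238 × 546) / (238 + 546) = 165.8 kΩ.
V_out = 35.4 × 165.8 / (51.9 + 165.8) = 35.4 × 165.8/217.7 = 27.0 V.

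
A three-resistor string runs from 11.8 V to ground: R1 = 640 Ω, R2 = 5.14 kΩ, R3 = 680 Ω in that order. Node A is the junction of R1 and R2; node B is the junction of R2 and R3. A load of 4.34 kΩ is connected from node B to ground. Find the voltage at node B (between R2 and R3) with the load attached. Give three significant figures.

At node B, R3 is in parallel with the load: R3‖R_L = 587.9 Ω.
Below node A the resistance is R2 + (R3‖R_L) = 5728 Ω, so V_A = 11.8 × 5728/6368 = 10.61 V.
Then V_B = V_A × (R3‖R_L)/(R2 + R3‖R_L) = 10.61 × 587.9/5728 = 1.09 V.

V ≈ 1.09 V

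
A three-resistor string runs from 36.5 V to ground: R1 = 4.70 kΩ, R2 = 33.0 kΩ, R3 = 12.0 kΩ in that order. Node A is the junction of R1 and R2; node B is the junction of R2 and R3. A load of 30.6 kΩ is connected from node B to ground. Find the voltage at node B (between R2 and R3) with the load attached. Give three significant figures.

V ≈ 6.79 V

At node B, R3 is in parallel with the load: R3‖R_L = 8.620 kΩ.
Below node A the resistance is R2 + (R3‖R_L) = 41.62 kΩ, so V_A = 36.5 × 41.62/46.32 = 32.80 V.
Then V_B = V_A × (R3‖R_L)/(R2 + R3‖R_L) = 32.80 × 8.620/41.62 = 6.79 V.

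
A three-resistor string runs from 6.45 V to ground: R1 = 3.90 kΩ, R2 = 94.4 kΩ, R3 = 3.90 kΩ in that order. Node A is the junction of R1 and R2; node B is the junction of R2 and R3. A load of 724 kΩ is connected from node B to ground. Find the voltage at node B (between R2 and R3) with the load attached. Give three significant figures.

V ≈ 0.245 V

At node B, R3 is in parallel with the load: R3‖R_L = 3.879 kΩ.
Below node A the resistance is R2 + (R3‖R_L) = 98.28 kΩ, so V_A = 6.45 × 98.28/102.2 = 6.204 V.
Then V_B = V_A × (R3‖R_L)/(R2 + R3‖R_L) = 6.204 × 3.879/98.28 = 0.245 V.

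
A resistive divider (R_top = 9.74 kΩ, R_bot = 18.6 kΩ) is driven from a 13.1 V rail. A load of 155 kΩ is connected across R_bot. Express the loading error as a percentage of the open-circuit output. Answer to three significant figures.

The divider's output (Thévenin) resistance is R_top‖R_bot = 6.393 kΩ.
Fractional drop under load = R_th/(R_th + R_L) = 6.393 / (6.393 + 155) = 0.03961.
So the output falls by 3.96 %.

3.96 %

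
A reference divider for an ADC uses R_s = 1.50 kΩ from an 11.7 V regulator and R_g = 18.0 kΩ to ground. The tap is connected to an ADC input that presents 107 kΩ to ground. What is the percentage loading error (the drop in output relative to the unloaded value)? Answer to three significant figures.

The divider's output (Thévenin) resistance is R_s‖R_g = 1.385 kΩ.
Fractional drop under load = R_th/(R_th + R_L) = 1.385 / (1.385 + 107) = 0.01278.
So the output falls by 1.28 %.

1.28 %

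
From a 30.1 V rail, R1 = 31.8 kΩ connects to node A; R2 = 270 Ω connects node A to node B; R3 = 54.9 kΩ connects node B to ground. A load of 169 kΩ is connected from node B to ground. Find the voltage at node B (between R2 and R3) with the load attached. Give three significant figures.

At node B, R3 is in parallel with the load: R3‖R_L = 41440 Ω.
Below node A the resistance is R2 + (R3‖R_L) = 41710 Ω, so V_A = 30.1 × 41710/73510 = 17.08 V.
Then V_B = V_A × (R3‖R_L)/(R2 + R3‖R_L) = 17.08 × 41440/41710 = 17.0 V.

V ≈ 17.0 V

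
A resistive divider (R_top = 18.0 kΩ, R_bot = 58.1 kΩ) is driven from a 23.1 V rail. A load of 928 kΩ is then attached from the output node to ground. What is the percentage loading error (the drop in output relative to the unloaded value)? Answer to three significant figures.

1.46 %

The divider's output (Thévenin) resistance is R_top‖R_bot = 13.74 kΩ.
Fractional drop under load = R_th/(R_th + R_L) = 13.74 / (13.74 + 928) = 0.01459.
So the output falls by 1.46 %.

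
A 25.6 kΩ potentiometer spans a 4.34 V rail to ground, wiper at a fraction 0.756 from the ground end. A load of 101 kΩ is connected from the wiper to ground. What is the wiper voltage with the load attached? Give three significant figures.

V ≈ 3.13 V

The wiper splits the pot into (1−α)R = 6.246 kΩ above and αR = 19.35 kΩ below.
Lower section ‖ load = 16.24 kΩ.
V_wiper = 4.34 × 16.24/(6.246 + 16.24) = 3.13 V.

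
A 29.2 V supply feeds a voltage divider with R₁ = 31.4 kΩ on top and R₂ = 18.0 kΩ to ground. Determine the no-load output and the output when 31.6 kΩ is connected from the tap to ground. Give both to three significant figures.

Open-circuit: V = 29.2 × 18.0/(31.4 + 18.0) = 10.6 V.
With the load, R₂ becomes R₂‖R_L = 11.47 kΩ, so V = 29.2 × 11.47/42.87 = 7.81 V.

Unloaded: 10.6 V; loaded: 7.81 V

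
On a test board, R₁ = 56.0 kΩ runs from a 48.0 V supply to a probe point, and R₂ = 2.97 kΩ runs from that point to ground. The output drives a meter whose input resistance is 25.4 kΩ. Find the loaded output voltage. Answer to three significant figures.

V_out ≈ 2.18 V

The load sits in parallel with R₂: R₂‖R_L = (2.97 × 25.4) / (2.97 + 25.4) = 2.659 kΩ.
V_out = 48.0 × 2.659 / (56.0 + 2.659) = 48.0 × 2.659/58.66 = 2.18 V.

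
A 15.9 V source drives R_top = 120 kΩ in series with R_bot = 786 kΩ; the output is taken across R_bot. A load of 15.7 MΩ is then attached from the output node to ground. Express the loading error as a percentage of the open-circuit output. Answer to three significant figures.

The divider's output (Thévenin) resistance is R_top‖R_bot = 104.1 kΩ.
Fractional drop under load = R_th/(R_th + R_L) = 104.1 / (104.1 + 15700) = 0.006587.
So the output falls by 0.659 %.

0.659 %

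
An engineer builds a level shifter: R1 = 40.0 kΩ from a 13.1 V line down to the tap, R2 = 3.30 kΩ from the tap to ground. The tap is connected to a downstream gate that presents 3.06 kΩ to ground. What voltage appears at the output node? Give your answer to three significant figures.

V_out ≈ 0.500 V

The load sits in parallel with R2: R2‖R_L = (3.30 × 3.06) / (3.30 + 3.06) = 1.588 kΩ.
V_out = 13.1 × 1.588 / (40.0 + 1.588) = 13.1 × 1.588/41.59 = 0.500 V.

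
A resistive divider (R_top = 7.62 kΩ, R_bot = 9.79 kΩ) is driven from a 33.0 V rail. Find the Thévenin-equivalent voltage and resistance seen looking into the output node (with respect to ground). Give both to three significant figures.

V_th = 18.6 V, R_th = 4.28 kΩ

V_th is the open-circuit tap voltage: 33.0 × 9.79/(7.62 + 9.79) = 18.6 V.
With the supply zeroed, R_top and R_bot appear in parallel from the tap: R_th = R_top‖R_bot = (7.62 × 9.79)/17.41 = 4.28 kΩ.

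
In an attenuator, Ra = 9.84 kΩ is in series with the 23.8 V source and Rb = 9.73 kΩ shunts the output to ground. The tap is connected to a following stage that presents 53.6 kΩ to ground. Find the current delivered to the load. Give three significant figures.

I_L ≈ 0.202 mA

Rb‖R_L = 8.235 kΩ; V_out = 23.8 × 8.235/18.08 = 10.84 V.
I_L = V_out / R_L = 10.84 / 53.6 kΩ = 0.202 mA.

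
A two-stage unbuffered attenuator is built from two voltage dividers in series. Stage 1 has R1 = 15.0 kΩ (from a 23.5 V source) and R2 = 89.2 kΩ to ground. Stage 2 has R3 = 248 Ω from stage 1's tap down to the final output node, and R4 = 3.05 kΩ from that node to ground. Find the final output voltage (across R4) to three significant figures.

V_out ≈ 3.80 V

Stage 2 presents R3+R4 = 3298 Ω as a load on stage 1's tap.
Stage 1's lower leg becomes R2‖(R3+R4) = 3180 Ω, so V_mid = 23.5 × 3180/18180 = 4.111 V.
Stage 2 is itself unloaded: V_out = V_mid × R4/(R3+R4) = 4.111 × 3050/3298 = 3.80 V.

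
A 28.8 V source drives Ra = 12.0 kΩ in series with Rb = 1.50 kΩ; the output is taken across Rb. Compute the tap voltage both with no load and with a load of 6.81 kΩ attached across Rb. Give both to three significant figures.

Open-circuit: V = 28.8 × 1.50/(12.0 + 1.50) = 3.20 V.
With the load, Rb becomes Rb‖R_L = 1.229 kΩ, so V = 28.8 × 1.229/13.23 = 2.68 V.

Unloaded: 3.20 V; loaded: 2.68 V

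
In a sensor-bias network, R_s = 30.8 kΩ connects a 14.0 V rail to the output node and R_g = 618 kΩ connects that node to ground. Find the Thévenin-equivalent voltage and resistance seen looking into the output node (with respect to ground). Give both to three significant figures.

V_th = 13.3 V, R_th = 29.3 kΩ

V_th is the open-circuit tap voltage: 14.0 × 618/(30.8 + 618) = 13.3 V.
With the supply zeroed, R_s and R_g appear in parallel from the tap: R_th = R_s‖R_g = (30.8 × 618)/648.8 = 29.3 kΩ.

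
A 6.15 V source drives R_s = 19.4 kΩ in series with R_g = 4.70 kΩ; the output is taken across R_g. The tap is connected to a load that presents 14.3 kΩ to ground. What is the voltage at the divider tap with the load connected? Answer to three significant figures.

V_out ≈ 0.948 V

The load sits in parallel with R_g: R_g‖R_L = (4.70 × 14.3) / (4.70 + 14.3) = 3.537 kΩ.
V_out = 6.15 × 3.537 / (19.4 + 3.537) = 6.15 × 3.537/22.94 = 0.948 V.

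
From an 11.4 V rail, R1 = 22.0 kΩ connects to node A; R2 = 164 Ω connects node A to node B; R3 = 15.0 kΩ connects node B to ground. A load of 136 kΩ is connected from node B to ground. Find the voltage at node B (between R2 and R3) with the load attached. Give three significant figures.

At node B, R3 is in parallel with the load: R3‖R_L = 13510 Ω.
Below node A the resistance is R2 + (R3‖R_L) = 13670 Ω, so V_A = 11.4 × 13670/35670 = 4.370 V.
Then V_B = V_A × (R3‖R_L)/(R2 + R3‖R_L) = 4.370 × 13510/13670 = 4.32 V.

V ≈ 4.32 V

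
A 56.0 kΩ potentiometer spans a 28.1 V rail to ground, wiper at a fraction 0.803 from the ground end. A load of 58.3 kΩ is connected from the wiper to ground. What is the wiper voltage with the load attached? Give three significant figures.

The wiper splits the pot into (1−α)R = 11.03 kΩ above and αR = 44.97 kΩ below.
Lower section ‖ load = 25.39 kΩ.
V_wiper = 28.1 × 25.39/(11.03 + 25.39) = 19.6 V.

V ≈ 19.6 V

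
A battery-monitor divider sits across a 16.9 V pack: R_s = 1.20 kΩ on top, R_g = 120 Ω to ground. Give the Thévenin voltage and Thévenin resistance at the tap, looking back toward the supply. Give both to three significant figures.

V_th is the open-circuit tap voltage: 16.9 × 120/(1200 + 120) = 1.54 V.
With the supply zeroed, R_s and R_g appear in parallel from the tap: R_th = R_s‖R_g = (1200 × 120)/1320 = 109 Ω.

V_th = 1.54 V, R_th = 109 Ω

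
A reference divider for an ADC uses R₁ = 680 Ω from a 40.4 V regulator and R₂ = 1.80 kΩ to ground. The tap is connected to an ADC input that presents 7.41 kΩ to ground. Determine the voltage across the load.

V_out ≈ 27.5 V

The load sits in parallel with R₂: R₂‖R_L = (1800 × 7410) / (1800 + 7410) = 1448 Ω.
V_out = 40.4 × 1448 / (680 + 1448) = 40.4 × 1448/2128 = 27.5 V.
(Unloaded it would have been 29.3 V.)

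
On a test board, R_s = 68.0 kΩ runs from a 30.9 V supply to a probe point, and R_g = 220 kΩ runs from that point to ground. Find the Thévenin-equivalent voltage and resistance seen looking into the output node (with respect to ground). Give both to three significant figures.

V_th = 23.6 V, R_th = 51.9 kΩ

V_th is the open-circuit tap voltage: 30.9 × 220/(68.0 + 220) = 23.6 V.
With the supply zeroed, R_s and R_g appear in parallel from the tap: R_th = R_s‖R_g = (68.0 × 220)/288.0 = 51.9 kΩ.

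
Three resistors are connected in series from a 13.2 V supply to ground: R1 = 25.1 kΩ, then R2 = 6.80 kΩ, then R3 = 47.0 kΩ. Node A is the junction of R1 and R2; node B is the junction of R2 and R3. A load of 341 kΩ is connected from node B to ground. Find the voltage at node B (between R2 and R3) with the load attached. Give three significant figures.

At node B, R3 is in parallel with the load: R3‖R_L = 41.31 kΩ.
Below node A the resistance is R2 + (R3‖R_L) = 48.11 kΩ, so V_A = 13.2 × 48.11/73.21 = 8.674 V.
Then V_B = V_A × (R3‖R_L)/(R2 + R3‖R_L) = 8.674 × 41.31/48.11 = 7.45 V.

V ≈ 7.45 V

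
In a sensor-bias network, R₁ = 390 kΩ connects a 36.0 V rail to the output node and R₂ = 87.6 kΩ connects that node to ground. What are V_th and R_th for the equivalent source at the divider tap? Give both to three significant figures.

V_th is the open-circuit tap voltage: 36.0 × 87.6/(390 + 87.6) = 6.60 V.
With the supply zeroed, R₁ and R₂ appear in parallel from the tap: R_th = R₁‖R₂ = (390 × 87.6)/477.6 = 71.5 kΩ.

V_th = 6.60 V, R_th = 71.5 kΩ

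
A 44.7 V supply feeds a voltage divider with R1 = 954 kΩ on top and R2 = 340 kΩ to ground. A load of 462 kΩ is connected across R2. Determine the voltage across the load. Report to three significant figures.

The load sits in parallel with R2: R2‖R_L = (340 × 462) / (340 + 462) = 195.9 kΩ.
V_out = 44.7 × 195.9 / (954 + 195.9) = 44.7 × 195.9/1150 = 7.61 V.

V_out ≈ 7.61 V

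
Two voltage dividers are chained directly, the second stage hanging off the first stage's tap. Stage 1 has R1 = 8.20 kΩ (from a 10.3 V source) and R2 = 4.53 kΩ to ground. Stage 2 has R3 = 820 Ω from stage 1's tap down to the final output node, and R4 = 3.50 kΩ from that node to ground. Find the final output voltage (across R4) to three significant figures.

Stage 2 presents R3+R4 = 4320 Ω as a load on stage 1's tap.
Stage 1's lower leg becomes R2‖(R3+R4) = 2211 Ω, so V_mid = 10.3 × 2211/10410 = 2.188 V.
Stage 2 is itself unloaded: V_out = V_mid × R4/(R3+R4) = 2.188 × 3500/4320 = 1.77 V.

V_out ≈ 1.77 V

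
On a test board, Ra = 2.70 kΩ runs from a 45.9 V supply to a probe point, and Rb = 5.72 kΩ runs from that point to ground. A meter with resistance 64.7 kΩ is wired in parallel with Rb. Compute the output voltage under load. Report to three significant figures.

The load sits in parallel with Rb: Rb‖R_L = (5.72 × 64.7) / (5.72 + 64.7) = 5.255 kΩ.
V_out = 45.9 × 5.255 / (2.70 + 5.255) = 45.9 × 5.255/7.955 = 30.3 V.

V_out ≈ 30.3 V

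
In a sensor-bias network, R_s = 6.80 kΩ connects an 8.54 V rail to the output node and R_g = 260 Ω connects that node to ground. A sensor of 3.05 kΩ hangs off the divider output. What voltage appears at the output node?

V_out ≈ 0.291 V

The load sits in parallel with R_g: R_g‖R_L = (260 × 3050) / (260 + 3050) = 239.6 Ω.
V_out = 8.54 × 239.6 / (6800 + 239.6) = 8.54 × 239.6/7040 = 0.291 V.
(Unloaded it would have been 0.315 V.)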